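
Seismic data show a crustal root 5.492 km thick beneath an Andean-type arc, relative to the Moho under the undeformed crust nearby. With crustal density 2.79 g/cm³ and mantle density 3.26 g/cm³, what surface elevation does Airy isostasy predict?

Balancing pressure at the compensation depth: ρ_c h = (ρ_m − ρ_c) r.
h = r (ρ_m − ρ_c) / ρ_c = 5.492 km × (3.26 − 2.79) / 2.79 = 0.925 km.

0.925 km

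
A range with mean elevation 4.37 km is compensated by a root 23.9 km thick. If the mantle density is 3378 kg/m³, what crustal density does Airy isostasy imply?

ρ_c h = (ρ_m − ρ_c) r → ρ_c (h + r) = ρ_m r → ρ_c = ρ_m r / (h + r).
ρ_c = 3378 × 23.9 km / (4.37 km + 23.9 km) = 2860 kg/m³.

2860 kg/m³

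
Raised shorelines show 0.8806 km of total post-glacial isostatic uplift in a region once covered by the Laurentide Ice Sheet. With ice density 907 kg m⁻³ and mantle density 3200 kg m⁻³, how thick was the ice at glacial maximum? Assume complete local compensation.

3.11 km

u = t ρ_ice/ρ_m → t = u ρ_m/ρ_ice = 0.8806 km × 3200/907 = 3.11 km.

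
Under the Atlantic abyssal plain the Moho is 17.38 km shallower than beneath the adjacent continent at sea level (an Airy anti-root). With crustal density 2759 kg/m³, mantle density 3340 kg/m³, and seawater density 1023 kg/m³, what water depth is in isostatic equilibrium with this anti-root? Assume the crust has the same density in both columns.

5.82 km

Replacing a thickness d of crust by seawater at the top must be balanced by replacing crust with mantle at the base: d (ρ_c − ρ_w) = a (ρ_m − ρ_c).
d = a (ρ_m − ρ_c)/(ρ_c − ρ_w) = 17.38 km × 581/1736 = 5.82 km.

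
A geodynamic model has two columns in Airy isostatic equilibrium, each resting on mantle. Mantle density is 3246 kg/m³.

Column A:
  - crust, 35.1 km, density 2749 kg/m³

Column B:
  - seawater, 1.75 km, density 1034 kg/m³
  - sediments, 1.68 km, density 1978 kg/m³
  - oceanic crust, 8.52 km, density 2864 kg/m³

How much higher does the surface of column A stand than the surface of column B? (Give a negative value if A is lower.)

For any compensation level in the mantle, the mantle terms cancel and isostasy reduces to e = (Σt_A − Σt_B) − (Σ(ρt)_A − Σ(ρt)_B) / ρ_m.
Σt_A = 35.1 km; Σt_B = 11.95 km; Σ(ρt)_A = 96489.9; Σ(ρt)_B = 29533.82 (in km·kg/m³).
e = (35.1 − 11.95) − (96489.9 − 29533.82) / 3246 = 2.52 km.

2.52 km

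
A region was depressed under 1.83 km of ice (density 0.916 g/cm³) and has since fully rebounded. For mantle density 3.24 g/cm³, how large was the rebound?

Removing the load lets mantle flow back in; uplift u satisfies ρ_ice t = ρ_m u.
u = t ρ_ice/ρ_m = 1.83 km × 0.916/3.24 = 0.517 km.

0.517 km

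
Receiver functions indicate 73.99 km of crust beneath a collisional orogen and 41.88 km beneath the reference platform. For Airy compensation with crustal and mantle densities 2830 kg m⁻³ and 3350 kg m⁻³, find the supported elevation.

Excess crust Δ = 73.99 km − 41.88 km = 32.11 km, split between elevation h and root r with h + r = Δ.
Airy balance ρ_c h = (ρ_m − ρ_c) r gives r = h ρ_c/(ρ_m − ρ_c), so h (1 + ρ_c/(ρ_m − ρ_c)) = Δ, i.e. h = Δ (ρ_m − ρ_c)/ρ_m.
h = 32.11 km × 520/3350 = 4.98 km.

4.98 km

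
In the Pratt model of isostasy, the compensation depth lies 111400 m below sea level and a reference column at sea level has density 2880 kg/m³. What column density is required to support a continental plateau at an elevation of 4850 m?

2760 kg/m³

Pratt balance: ρ_ref D = ρ (D + h).
ρ = ρ_ref D/(D + h) = 2880 × 111400 m/(111400 m + 4850 m) = 2760 kg/m³.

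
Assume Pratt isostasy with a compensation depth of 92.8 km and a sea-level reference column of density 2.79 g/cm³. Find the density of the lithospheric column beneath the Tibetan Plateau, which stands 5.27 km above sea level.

2.64 g/cm³

Pratt balance: ρ_ref D = ρ (D + h).
ρ = ρ_ref D/(D + h) = 2.79 × 92.8 km/(92.8 km + 5.27 km) = 2.64 g/cm³.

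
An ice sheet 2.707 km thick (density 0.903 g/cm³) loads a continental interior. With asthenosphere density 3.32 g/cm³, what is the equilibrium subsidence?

In Airy isostatic equilibrium: the ice load ρ_ice t is balanced by mantle displaced below, ρ_m s.
s = t ρ_ice / ρ_m = 2.707 km × 0.903/3.32 = 0.736 km.

0.736 km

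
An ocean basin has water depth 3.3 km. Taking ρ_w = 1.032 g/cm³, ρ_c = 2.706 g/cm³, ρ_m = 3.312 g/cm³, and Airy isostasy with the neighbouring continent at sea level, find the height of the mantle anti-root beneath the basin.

9.12 km

In Airy isostatic equilibrium: replacing crust with seawater at the top is compensated by replacing crust with mantle at the base: d (ρ_c − ρ_w) = a (ρ_m − ρ_c).
a = d (ρ_c − ρ_w)/(ρ_m − ρ_c) = 3.3 km × 1.674/0.606 = 9.12 km.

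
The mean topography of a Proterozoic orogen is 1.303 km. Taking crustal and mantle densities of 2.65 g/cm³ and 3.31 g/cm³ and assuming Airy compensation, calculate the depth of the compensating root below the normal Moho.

5.23 km

Isostatic balance requires: the weight of the topography is balanced by the buoyancy of the root, ρ_c h = (ρ_m − ρ_c) r.
r = h · ρ_c / (ρ_m − ρ_c) = 1.303 km × 2.65 / (3.31 − 2.65) = 5.23 km.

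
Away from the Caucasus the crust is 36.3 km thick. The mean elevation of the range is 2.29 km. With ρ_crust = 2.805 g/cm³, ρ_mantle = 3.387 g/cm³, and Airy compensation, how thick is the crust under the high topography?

Root depth r = h ρ_c / (ρ_m − ρ_c) = 2.29 km × 2.805 / 0.582 = 11.04 km.
Total thickness = T + h + r = 36.3 km + 2.29 km + 11.04 km = 49.6 km.

49.6 km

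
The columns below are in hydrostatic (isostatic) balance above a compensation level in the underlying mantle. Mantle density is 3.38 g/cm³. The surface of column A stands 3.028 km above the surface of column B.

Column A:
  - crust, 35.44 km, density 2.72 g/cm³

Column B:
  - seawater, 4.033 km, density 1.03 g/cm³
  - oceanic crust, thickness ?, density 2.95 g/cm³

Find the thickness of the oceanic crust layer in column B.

8.55 km

Take the compensation level at the base of the deeper column (depth z_c below the surface of column A) and equate Σ ρ_i t_i down to z_c; mantle fills any gap and the z_c terms cancel.
Column A: 35.44×2.72 + (z_c − 35.44)×3.38
Column B: 3.028×0 + 4.033×1.03 + x×2.95 + (z_c − 3.028 − 4.033 − x)×3.38
The z_c×3.38 term appears on both sides and cancels. Collect the known terms of each column as K = Σ(ρt)_known − 3.38 × (depth of known layers): K_A = 96.3968 − 3.38×35.44 = −23.3904; K_B = 4.15399 − 3.38×(3.028 + 4.033) = −19.71219.
Balance: K_A = K_B − x×(3.38 − 2.95), so x = (K_B − K_A)/(3.38 − 2.95) = 3.67821/0.43 = 8.55 km.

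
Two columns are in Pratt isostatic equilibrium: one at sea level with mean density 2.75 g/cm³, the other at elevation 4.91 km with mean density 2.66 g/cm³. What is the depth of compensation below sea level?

ρ_ref D = ρ (D + h) → D (ρ_ref − ρ) = ρ h.
D = ρ h/(ρ_ref − ρ) = 2.66 × 4.91 km/(2.75 − 2.66) = 145 km.

145 km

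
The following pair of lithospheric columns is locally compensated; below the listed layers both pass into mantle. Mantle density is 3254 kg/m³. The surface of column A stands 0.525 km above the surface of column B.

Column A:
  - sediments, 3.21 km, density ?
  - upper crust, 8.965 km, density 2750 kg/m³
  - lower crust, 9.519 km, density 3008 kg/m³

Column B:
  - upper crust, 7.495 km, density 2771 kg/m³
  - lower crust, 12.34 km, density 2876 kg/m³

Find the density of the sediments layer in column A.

Take the compensation level at the base of the deeper column (depth z_c below the surface of column A) and equate Σ ρ_i t_i down to z_c; mantle fills any gap and the z_c terms cancel.
Column A: 3.21×ρ + 8.965×2750 + 9.519×3008 + (z_c − 21.694)×3254
Column B: 0.525×0 + 7.495×2771 + 12.34×2876 + (z_c − 0.525 − 19.835)×3254
The z_c×3254 term appears on both sides and cancels. Collect the known terms of each column as K = Σ(ρt)_known − 3254 × (depth of known layers): K_A = 53286.902 − 3254×21.694 = −17305.374; K_B = 56258.485 − 3254×(0.525 + 19.835) = −9992.955.
Balance: K_A + 3.21×ρ = K_B, so ρ = (K_B − K_A)/3.21 = 7312.42/3.21 = 2280 kg/m³.

2280 kg/m³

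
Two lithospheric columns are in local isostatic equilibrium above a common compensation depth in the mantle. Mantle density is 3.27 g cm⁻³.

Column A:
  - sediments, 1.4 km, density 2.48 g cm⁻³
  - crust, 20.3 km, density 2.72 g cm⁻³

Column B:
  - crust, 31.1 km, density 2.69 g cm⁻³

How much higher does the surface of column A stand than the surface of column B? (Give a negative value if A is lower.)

For any compensation level in the mantle, the mantle terms cancel and isostasy reduces to e = (Σt_A − Σt_B) − (Σ(ρt)_A − Σ(ρt)_B) / ρ_m.
Σt_A = 21.7 km; Σt_B = 31.1 km; Σ(ρt)_A = 58.688; Σ(ρt)_B = 83.659 (in km·g cm⁻³).
e = (21.7 − 31.1) − (58.688 − 83.659) / 3.27 = −1.76 km.

−1.76 km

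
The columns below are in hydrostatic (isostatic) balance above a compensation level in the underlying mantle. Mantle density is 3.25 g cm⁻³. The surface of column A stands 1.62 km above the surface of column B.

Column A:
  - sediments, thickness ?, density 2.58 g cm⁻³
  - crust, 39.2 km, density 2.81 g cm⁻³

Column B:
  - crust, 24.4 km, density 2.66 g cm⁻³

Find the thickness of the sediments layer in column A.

Take the compensation level at the base of the deeper column (depth z_c below the surface of column A) and equate Σ ρ_i t_i down to z_c; mantle fills any gap and the z_c terms cancel.
Column A: x×2.58 + 39.2×2.81 + (z_c − 39.2 − x)×3.25
Column B: 1.62×0 + 24.4×2.66 + (z_c − 1.62 − 24.4)×3.25
The z_c×3.25 term appears on both sides and cancels. Collect the known terms of each column as K = Σ(ρt)_known − 3.25 × (depth of known layers): K_A = 110.152 − 3.25×39.2 = −17.248; K_B = 64.904 − 3.25×(1.62 + 24.4) = −19.661.
Balance: K_A − x×(3.25 − 2.58) = K_B, so x = (K_A − K_B)/(3.25 − 2.58) = 2.413/0.67 = 3.6 km.

3.6 km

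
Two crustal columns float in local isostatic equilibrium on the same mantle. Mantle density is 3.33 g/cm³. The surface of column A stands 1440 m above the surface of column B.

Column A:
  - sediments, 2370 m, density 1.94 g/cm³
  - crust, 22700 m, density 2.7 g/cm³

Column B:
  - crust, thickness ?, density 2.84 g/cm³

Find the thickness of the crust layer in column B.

Take the compensation level at the base of the deeper column (depth z_c below the surface of column A) and equate Σ ρ_i t_i down to z_c; mantle fills any gap and the z_c terms cancel.
Column A: 2370×1.94 + 22700×2.7 + (z_c − 25070)×3.33
Column B: 1440×0 + x×2.84 + (z_c − 1440 − 0 − x)×3.33
The z_c×3.33 term appears on both sides and cancels. Collect the known terms of each column as K = Σ(ρt)_known − 3.33 × (depth of known layers): K_A = 65887.8 − 3.33×25070 = −17595.3; K_B = 0 − 3.33×(1440 + 0) = −4795.2.
Balance: K_A = K_B − x×(3.33 − 2.84), so x = (K_B − K_A)/(3.33 − 2.84) = 12800.1/0.49 = 26100 m.

26100 m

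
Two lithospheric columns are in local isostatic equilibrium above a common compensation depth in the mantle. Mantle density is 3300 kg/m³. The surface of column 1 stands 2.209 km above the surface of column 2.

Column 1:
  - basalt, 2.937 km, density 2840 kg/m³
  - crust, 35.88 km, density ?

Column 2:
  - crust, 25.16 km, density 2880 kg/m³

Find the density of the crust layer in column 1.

2840 kg/m³

Take the compensation level at the base of the deeper column (depth z_c below the surface of column 1) and equate Σ ρ_i t_i down to z_c; mantle fills any gap and the z_c terms cancel.
Column 1: 2.937×2840 + 35.88×ρ + (z_c − 38.817)×3300
Column 2: 2.209×0 + 25.16×2880 + (z_c − 2.209 − 25.16)×3300
The z_c×3300 term appears on both sides and cancels. Collect the known terms of each column as K = Σ(ρt)_known − 3300 × (depth of known layers): K_1 = 8341.08 − 3300×38.817 = −119755.02; K_2 = 72460.8 − 3300×(2.209 + 25.16) = −17856.9.
Balance: K_1 + 35.88×ρ = K_2, so ρ = (K_2 − K_1)/35.88 = 101898/35.88 = 2840 kg/m³.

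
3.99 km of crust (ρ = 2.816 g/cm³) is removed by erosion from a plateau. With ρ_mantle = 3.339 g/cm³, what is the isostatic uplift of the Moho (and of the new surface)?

3.37 km

Unloading: uplift u = e ρ_c/ρ_m = 3.99 km × 2.816/3.339 = 3.37 km.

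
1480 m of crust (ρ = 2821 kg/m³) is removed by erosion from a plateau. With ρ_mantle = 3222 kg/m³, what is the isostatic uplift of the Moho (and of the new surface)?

Unloading: uplift u = e ρ_c/ρ_m = 1480 m × 2821/3222 = 1300 m.

1300 m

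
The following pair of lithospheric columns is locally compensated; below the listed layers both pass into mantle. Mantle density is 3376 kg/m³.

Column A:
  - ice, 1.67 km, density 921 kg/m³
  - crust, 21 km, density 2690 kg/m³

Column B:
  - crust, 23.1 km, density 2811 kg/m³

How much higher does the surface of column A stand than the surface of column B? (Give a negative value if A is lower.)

For any compensation level in the mantle, the mantle terms cancel and isostasy reduces to e = (Σt_A − Σt_B) − (Σ(ρt)_A − Σ(ρt)_B) / ρ_m.
Σt_A = 22.67 km; Σt_B = 23.1 km; Σ(ρt)_A = 58028.07; Σ(ρt)_B = 64934.1 (in km·kg/m³).
e = (22.67 − 23.1) − (58028.07 − 64934.1) / 3376 = 1.62 km.

1.62 km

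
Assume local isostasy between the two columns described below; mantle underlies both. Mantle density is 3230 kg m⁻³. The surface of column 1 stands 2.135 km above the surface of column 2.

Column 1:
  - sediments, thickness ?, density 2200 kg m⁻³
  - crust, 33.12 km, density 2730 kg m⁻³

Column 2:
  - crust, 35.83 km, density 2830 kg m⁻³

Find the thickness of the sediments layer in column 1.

4.53 km

Take the compensation level at the base of the deeper column (depth z_c below the surface of column 1) and equate Σ ρ_i t_i down to z_c; mantle fills any gap and the z_c terms cancel.
Column 1: x×2200 + 33.12×2730 + (z_c − 33.12 − x)×3230
Column 2: 2.135×0 + 35.83×2830 + (z_c − 2.135 − 35.83)×3230
The z_c×3230 term appears on both sides and cancels. Collect the known terms of each column as K = Σ(ρt)_known − 3230 × (depth of known layers): K_1 = 90417.6 − 3230×33.12 = −16560; K_2 = 101398.9 − 3230×(2.135 + 35.83) = −21228.05.
Balance: K_1 − x×(3230 − 2200) = K_2, so x = (K_1 − K_2)/(3230 − 2200) = 4668.05/1030 = 4.53 km.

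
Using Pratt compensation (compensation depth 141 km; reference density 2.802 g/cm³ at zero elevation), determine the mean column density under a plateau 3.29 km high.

2.74 g/cm³

Pratt balance: ρ_ref D = ρ (D + h).
ρ = ρ_ref D/(D + h) = 2.802 × 141 km/(141 km + 3.29 km) = 2.74 g/cm³.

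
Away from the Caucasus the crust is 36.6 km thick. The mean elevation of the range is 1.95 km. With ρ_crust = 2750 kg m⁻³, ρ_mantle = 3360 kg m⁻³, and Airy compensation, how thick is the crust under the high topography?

47.3 km

Root depth r = h ρ_c / (ρ_m − ρ_c) = 1.95 km × 2750 / 610 = 8.791 km.
Total thickness = T + h + r = 36.6 km + 1.95 km + 8.791 km = 47.3 km.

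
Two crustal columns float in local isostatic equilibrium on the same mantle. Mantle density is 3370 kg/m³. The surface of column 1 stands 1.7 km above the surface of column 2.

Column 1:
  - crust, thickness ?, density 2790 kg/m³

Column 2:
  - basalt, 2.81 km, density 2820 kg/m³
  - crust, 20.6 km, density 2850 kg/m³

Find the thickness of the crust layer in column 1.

31 km

Take the compensation level at the base of the deeper column (depth z_c below the surface of column 1) and equate Σ ρ_i t_i down to z_c; mantle fills any gap and the z_c terms cancel.
Column 1: x×2790 + (z_c − 0 − x)×3370
Column 2: 1.7×0 + 2.81×2820 + 20.6×2850 + (z_c − 1.7 − 23.41)×3370
The z_c×3370 term appears on both sides and cancels. Collect the known terms of each column as K = Σ(ρt)_known − 3370 × (depth of known layers): K_1 = 0 − 3370×0 = 0; K_2 = 66634.2 − 3370×(1.7 + 23.41) = −17986.5.
Balance: K_1 − x×(3370 − 2790) = K_2, so x = (K_1 − K_2)/(3370 − 2790) = 17986.5/580 = 31 km.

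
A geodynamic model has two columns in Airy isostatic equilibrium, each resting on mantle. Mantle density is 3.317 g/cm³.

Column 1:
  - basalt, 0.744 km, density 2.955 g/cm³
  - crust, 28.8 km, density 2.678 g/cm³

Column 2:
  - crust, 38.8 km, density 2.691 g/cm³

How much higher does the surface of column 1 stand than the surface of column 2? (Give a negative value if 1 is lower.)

For any compensation level in the mantle, the mantle terms cancel and isostasy reduces to e = (Σt_1 − Σt_2) − (Σ(ρt)_1 − Σ(ρt)_2) / ρ_m.
Σt_1 = 29.544 km; Σt_2 = 38.8 km; Σ(ρt)_1 = 79.32492; Σ(ρt)_2 = 104.4108 (in km·g/cm³).
e = (29.544 − 38.8) − (79.32492 − 104.4108) / 3.317 = −1.69 km.

−1.69 km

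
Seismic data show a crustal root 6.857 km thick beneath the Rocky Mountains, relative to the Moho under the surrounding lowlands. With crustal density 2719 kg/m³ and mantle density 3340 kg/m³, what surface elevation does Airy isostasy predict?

1.57 km

Equating mass per unit area of the two columns: ρ_c h = (ρ_m − ρ_c) r.
h = r (ρ_m − ρ_c) / ρ_c = 6.857 km × (3340 − 2719) / 2719 = 1.57 km.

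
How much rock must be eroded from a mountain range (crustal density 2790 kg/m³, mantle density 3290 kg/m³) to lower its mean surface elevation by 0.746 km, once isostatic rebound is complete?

4.91 km

Net drop Δ = e − u = e − e ρ_c/ρ_m = e (ρ_m − ρ_c)/ρ_m.
e = Δ ρ_m/(ρ_m − ρ_c) = 0.746 km × 3290/500 = 4.91 km.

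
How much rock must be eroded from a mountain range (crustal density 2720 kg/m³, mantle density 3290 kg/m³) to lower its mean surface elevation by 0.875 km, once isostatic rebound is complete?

Net drop Δ = e − u = e − e ρ_c/ρ_m = e (ρ_m − ρ_c)/ρ_m.
e = Δ ρ_m/(ρ_m − ρ_c) = 0.875 km × 3290/570 = 5.05 km.

5.05 km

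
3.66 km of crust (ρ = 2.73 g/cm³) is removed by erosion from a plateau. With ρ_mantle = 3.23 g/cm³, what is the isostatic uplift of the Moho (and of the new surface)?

3.09 km

Unloading: uplift u = e ρ_c/ρ_m = 3.66 km × 2.73/3.23 = 3.09 km.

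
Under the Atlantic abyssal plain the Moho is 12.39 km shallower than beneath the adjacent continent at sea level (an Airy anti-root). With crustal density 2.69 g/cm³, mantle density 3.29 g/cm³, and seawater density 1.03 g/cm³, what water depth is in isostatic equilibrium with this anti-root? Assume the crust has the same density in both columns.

Replacing a thickness d of crust by seawater at the top must be balanced by replacing crust with mantle at the base: d (ρ_c − ρ_w) = a (ρ_m − ρ_c).
d = a (ρ_m − ρ_c)/(ρ_c − ρ_w) = 12.39 km × 0.6/1.66 = 4.48 km.

4.48 km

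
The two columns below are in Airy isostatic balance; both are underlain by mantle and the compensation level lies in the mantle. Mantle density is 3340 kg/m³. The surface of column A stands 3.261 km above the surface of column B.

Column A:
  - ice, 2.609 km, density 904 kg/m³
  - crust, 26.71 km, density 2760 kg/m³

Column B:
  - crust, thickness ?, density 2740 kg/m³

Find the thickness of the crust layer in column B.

18.3 km

Take the compensation level at the base of the deeper column (depth z_c below the surface of column A) and equate Σ ρ_i t_i down to z_c; mantle fills any gap and the z_c terms cancel.
Column A: 2.609×904 + 26.71×2760 + (z_c − 29.319)×3340
Column B: 3.261×0 + x×2740 + (z_c − 3.261 − 0 − x)×3340
The z_c×3340 term appears on both sides and cancels. Collect the known terms of each column as K = Σ(ρt)_known − 3340 × (depth of known layers): K_A = 76078.136 − 3340×29.319 = −21847.324; K_B = 0 − 3340×(3.261 + 0) = −10891.74.
Balance: K_A = K_B − x×(3340 − 2740), so x = (K_B − K_A)/(3340 − 2740) = 10955.6/600 = 18.3 km.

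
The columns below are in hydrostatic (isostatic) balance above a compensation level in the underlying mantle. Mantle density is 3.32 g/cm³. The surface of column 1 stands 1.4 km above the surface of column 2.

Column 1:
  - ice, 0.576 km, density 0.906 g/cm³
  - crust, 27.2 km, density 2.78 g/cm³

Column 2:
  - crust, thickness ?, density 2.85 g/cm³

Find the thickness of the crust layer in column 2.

24.3 km

Take the compensation level at the base of the deeper column (depth z_c below the surface of column 1) and equate Σ ρ_i t_i down to z_c; mantle fills any gap and the z_c terms cancel.
Column 1: 0.576×0.906 + 27.2×2.78 + (z_c − 27.776)×3.32
Column 2: 1.4×0 + x×2.85 + (z_c − 1.4 − 0 − x)×3.32
The z_c×3.32 term appears on both sides and cancels. Collect the known terms of each column as K = Σ(ρt)_known − 3.32 × (depth of known layers): K_1 = 76.137856 − 3.32×27.776 = −16.078464; K_2 = 0 − 3.32×(1.4 + 0) = −4.648.
Balance: K_1 = K_2 − x×(3.32 − 2.85), so x = (K_2 − K_1)/(3.32 − 2.85) = 11.4305/0.47 = 24.3 km.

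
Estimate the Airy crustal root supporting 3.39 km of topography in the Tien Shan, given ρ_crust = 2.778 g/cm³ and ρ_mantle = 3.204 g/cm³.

In Airy isostatic equilibrium: the weight of the topography is balanced by the buoyancy of the root, ρ_c h = (ρ_m − ρ_c) r.
r = h · ρ_c / (ρ_m − ρ_c) = 3.39 km × 2.778 / (3.204 − 2.778) = 22.1 km.

22.1 km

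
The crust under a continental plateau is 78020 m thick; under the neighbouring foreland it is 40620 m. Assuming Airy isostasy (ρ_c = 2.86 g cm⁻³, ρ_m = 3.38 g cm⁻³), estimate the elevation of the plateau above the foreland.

5750 m

Excess crust Δ = 78020 m − 40620 m = 37400 m, split between elevation h and root r with h + r = Δ.
Airy balance ρ_c h = (ρ_m − ρ_c) r gives r = h ρ_c/(ρ_m − ρ_c), so h (1 + ρ_c/(ρ_m − ρ_c)) = Δ, i.e. h = Δ (ρ_m − ρ_c)/ρ_m.
h = 37400 m × 0.52/3.38 = 5750 m.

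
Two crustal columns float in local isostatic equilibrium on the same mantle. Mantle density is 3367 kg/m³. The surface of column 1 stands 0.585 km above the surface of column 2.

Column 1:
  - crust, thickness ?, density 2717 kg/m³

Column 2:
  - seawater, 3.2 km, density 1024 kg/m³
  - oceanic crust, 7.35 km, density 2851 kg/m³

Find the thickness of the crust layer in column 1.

20.4 km

Take the compensation level at the base of the deeper column (depth z_c below the surface of column 1) and equate Σ ρ_i t_i down to z_c; mantle fills any gap and the z_c terms cancel.
Column 1: x×2717 + (z_c − 0 − x)×3367
Column 2: 0.585×0 + 3.2×1024 + 7.35×2851 + (z_c − 0.585 − 10.55)×3367
The z_c×3367 term appears on both sides and cancels. Collect the known terms of each column as K = Σ(ρt)_known − 3367 × (depth of known layers): K_1 = 0 − 3367×0 = 0; K_2 = 24231.65 − 3367×(0.585 + 10.55) = −13259.895.
Balance: K_1 − x×(3367 − 2717) = K_2, so x = (K_1 − K_2)/(3367 − 2717) = 13259.9/650 = 20.4 km.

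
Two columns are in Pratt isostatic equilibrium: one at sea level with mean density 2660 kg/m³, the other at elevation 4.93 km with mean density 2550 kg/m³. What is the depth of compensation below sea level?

ρ_ref D = ρ (D + h) → D (ρ_ref − ρ) = ρ h.
D = ρ h/(ρ_ref − ρ) = 2550 × 4.93 km/(2660 − 2550) = 114 km.

114 km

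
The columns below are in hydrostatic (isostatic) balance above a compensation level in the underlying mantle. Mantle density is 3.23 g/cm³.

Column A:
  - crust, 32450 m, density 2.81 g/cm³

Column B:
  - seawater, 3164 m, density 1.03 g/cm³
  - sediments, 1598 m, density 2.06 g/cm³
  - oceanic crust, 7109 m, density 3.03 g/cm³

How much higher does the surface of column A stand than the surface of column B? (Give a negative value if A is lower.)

1050 m

For any compensation level in the mantle, the mantle terms cancel and isostasy reduces to e = (Σt_A − Σt_B) − (Σ(ρt)_A − Σ(ρt)_B) / ρ_m.
Σt_A = 32450 m; Σt_B = 11871 m; Σ(ρt)_A = 91184.5; Σ(ρt)_B = 28091.07 (in m·g/cm³).
e = (32450 − 11871) − (91184.5 − 28091.07) / 3.23 = 1050 m.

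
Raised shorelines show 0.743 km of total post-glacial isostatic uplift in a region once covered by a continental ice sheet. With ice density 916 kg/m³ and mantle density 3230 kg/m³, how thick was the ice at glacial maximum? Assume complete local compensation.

u = t ρ_ice/ρ_m → t = u ρ_m/ρ_ice = 0.743 km × 3230/916 = 2.62 km.

2.62 km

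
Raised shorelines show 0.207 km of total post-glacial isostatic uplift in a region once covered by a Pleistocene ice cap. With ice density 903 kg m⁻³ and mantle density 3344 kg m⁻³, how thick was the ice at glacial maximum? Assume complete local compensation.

u = t ρ_ice/ρ_m → t = u ρ_m/ρ_ice = 0.207 km × 3344/903 = 0.767 km.

0.767 km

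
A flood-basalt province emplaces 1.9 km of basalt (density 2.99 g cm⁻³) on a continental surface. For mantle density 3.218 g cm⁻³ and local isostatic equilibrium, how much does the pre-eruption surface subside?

1.77 km

Subaerial loading: s = t ρ_load / ρ_m.
s = 1.9 km × 2.99/3.218 = 1.77 km.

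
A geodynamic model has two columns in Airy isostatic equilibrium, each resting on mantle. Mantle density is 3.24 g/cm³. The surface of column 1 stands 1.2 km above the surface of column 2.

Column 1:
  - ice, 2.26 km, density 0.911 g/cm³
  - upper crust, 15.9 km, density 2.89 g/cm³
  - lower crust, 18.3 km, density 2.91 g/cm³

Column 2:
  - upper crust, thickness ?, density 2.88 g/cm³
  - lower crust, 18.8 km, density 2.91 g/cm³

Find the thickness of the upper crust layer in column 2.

Take the compensation level at the base of the deeper column (depth z_c below the surface of column 1) and equate Σ ρ_i t_i down to z_c; mantle fills any gap and the z_c terms cancel.
Column 1: 2.26×0.911 + 15.9×2.89 + 18.3×2.91 + (z_c − 36.46)×3.24
Column 2: 1.2×0 + x×2.88 + 18.8×2.91 + (z_c − 1.2 − 18.8 − x)×3.24
The z_c×3.24 term appears on both sides and cancels. Collect the known terms of each column as K = Σ(ρt)_known − 3.24 × (depth of known layers): K_1 = 101.26286 − 3.24×36.46 = −16.86754; K_2 = 54.708 − 3.24×(1.2 + 18.8) = −10.092.
Balance: K_1 = K_2 − x×(3.24 − 2.88), so x = (K_2 − K_1)/(3.24 − 2.88) = 6.77554/0.36 = 18.8 km.

18.8 km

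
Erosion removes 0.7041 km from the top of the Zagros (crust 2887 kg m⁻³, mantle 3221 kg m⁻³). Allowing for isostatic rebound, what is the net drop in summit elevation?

Rebound u = e ρ_c/ρ_m = 0.7041 km × 2887/3221 = 0.6311 km.
Net surface drop = e − u = 0.7041 km − 0.6311 km = e (ρ_m − ρ_c)/ρ_m = 0.073 km.

0.073 km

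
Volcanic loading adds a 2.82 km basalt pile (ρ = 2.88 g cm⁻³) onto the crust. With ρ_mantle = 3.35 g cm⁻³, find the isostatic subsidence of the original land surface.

2.42 km

Subaerial loading: s = t ρ_load / ρ_m.
s = 2.82 km × 2.88/3.35 = 2.42 km.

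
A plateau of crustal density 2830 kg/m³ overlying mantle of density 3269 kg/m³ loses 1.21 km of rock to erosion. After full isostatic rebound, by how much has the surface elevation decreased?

Rebound u = e ρ_c/ρ_m = 1.21 km × 2830/3269 = 1.048 km.
Net surface drop = e − u = 1.21 km − 1.048 km = e (ρ_m − ρ_c)/ρ_m = 0.162 km.

0.162 km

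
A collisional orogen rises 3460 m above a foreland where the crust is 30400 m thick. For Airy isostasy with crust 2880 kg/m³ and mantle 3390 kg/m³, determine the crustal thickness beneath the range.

Root depth r = h ρ_c / (ρ_m − ρ_c) = 3460 m × 2880 / 510 = 19540 m.
Total thickness = T + h + r = 30400 m + 3460 m + 19540 m = 53400 m.

53400 m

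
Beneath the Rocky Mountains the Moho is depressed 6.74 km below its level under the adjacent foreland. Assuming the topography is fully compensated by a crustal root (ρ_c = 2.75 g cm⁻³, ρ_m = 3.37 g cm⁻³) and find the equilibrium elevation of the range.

Equating mass per unit area of the two columns: ρ_c h = (ρ_m − ρ_c) r.
h = r (ρ_m − ρ_c) / ρ_c = 6.74 km × (3.37 − 2.75) / 2.75 = 1.52 km.

1.52 km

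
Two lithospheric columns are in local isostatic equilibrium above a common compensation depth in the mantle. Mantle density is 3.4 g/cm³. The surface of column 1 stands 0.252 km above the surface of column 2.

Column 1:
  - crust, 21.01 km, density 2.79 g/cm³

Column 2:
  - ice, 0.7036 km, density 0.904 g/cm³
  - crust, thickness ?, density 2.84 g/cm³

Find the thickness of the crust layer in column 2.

Take the compensation level at the base of the deeper column (depth z_c below the surface of column 1) and equate Σ ρ_i t_i down to z_c; mantle fills any gap and the z_c terms cancel.
Column 1: 21.01×2.79 + (z_c − 21.01)×3.4
Column 2: 0.252×0 + 0.7036×0.904 + x×2.84 + (z_c − 0.252 − 0.7036 − x)×3.4
The z_c×3.4 term appears on both sides and cancels. Collect the known terms of each column as K = Σ(ρt)_known − 3.4 × (depth of known layers): K_1 = 58.6179 − 3.4×21.01 = −12.8161; K_2 = 0.6360544 − 3.4×(0.252 + 0.7036) = −2.6129856.
Balance: K_1 = K_2 − x×(3.4 − 2.84), so x = (K_2 − K_1)/(3.4 − 2.84) = 10.2031/0.56 = 18.2 km.

18.2 km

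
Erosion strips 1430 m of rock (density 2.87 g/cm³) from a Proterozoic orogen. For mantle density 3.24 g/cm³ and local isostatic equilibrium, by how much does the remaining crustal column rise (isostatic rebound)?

Unloading: uplift u = e ρ_c/ρ_m = 1430 m × 2.87/3.24 = 1270 m.

1270 m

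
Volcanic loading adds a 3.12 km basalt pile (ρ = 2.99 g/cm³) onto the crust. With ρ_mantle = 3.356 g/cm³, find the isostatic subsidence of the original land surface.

2.78 km

Subaerial loading: s = t ρ_load / ρ_m.
s = 3.12 km × 2.99/3.356 = 2.78 km.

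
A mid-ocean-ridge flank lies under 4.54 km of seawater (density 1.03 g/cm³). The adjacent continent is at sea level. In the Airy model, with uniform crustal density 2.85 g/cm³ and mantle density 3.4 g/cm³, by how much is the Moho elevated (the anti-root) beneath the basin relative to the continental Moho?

15 km

Equating mass per unit area of the two columns: replacing crust with seawater at the top is compensated by replacing crust with mantle at the base: d (ρ_c − ρ_w) = a (ρ_m − ρ_c).
a = d (ρ_c − ρ_w)/(ρ_m − ρ_c) = 4.54 km × 1.82/0.55 = 15 km.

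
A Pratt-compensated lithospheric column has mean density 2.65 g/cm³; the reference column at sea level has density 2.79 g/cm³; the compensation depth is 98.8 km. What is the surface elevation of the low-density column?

ρ_ref D = ρ (D + h) → h = D (ρ_ref − ρ)/ρ.
h = 98.8 km × (2.79 − 2.65)/2.65 = 5.22 km.

5.22 km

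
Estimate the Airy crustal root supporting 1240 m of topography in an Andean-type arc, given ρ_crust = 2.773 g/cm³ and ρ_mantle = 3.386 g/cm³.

5610 m

In Airy isostatic equilibrium: the weight of the topography is balanced by the buoyancy of the root, ρ_c h = (ρ_m − ρ_c) r.
r = h · ρ_c / (ρ_m − ρ_c) = 1240 m × 2.773 / (3.386 − 2.773) = 5610 m.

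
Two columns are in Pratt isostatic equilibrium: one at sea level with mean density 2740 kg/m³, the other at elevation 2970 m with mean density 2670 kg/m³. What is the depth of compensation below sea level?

113000 m

ρ_ref D = ρ (D + h) → D (ρ_ref − ρ) = ρ h.
D = ρ h/(ρ_ref − ρ) = 2670 × 2970 m/(2740 − 2670) = 113000 m.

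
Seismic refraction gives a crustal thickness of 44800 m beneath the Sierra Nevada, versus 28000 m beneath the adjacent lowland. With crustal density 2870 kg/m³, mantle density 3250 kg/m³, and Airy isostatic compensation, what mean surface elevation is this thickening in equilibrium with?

1960 m

Excess crust Δ = 44800 m − 28000 m = 16800 m, split between elevation h and root r with h + r = Δ.
Airy balance ρ_c h = (ρ_m − ρ_c) r gives r = h ρ_c/(ρ_m − ρ_c), so h (1 + ρ_c/(ρ_m − ρ_c)) = Δ, i.e. h = Δ (ρ_m − ρ_c)/ρ_m.
h = 16800 m × 380/3250 = 1960 m.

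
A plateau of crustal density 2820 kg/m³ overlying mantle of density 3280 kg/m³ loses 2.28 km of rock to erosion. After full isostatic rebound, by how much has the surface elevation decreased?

Rebound u = e ρ_c/ρ_m = 2.28 km × 2820/3280 = 1.96 km.
Net surface drop = e − u = 2.28 km − 1.96 km = e (ρ_m − ρ_c)/ρ_m = 0.32 km.

0.32 km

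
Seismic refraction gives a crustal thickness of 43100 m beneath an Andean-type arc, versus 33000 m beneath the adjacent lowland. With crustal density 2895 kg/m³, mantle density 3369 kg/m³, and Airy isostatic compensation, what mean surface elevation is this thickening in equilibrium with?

Excess crust Δ = 43100 m − 33000 m = 10100 m, split between elevation h and root r with h + r = Δ.
Airy balance ρ_c h = (ρ_m − ρ_c) r gives r = h ρ_c/(ρ_m − ρ_c), so h (1 + ρ_c/(ρ_m − ρ_c)) = Δ, i.e. h = Δ (ρ_m − ρ_c)/ρ_m.
h = 10100 m × 474/3369 = 1420 m.

1420 m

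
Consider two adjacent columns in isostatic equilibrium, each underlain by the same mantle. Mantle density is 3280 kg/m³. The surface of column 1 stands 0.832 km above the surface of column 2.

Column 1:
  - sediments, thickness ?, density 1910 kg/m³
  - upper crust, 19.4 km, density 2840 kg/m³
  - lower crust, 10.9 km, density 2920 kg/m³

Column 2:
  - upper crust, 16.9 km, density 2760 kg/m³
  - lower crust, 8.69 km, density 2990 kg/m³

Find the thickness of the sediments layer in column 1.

1.15 km

Take the compensation level at the base of the deeper column (depth z_c below the surface of column 1) and equate Σ ρ_i t_i down to z_c; mantle fills any gap and the z_c terms cancel.
Column 1: x×1910 + 19.4×2840 + 10.9×2920 + (z_c − 30.3 − x)×3280
Column 2: 0.832×0 + 16.9×2760 + 8.69×2990 + (z_c − 0.832 − 25.59)×3280
The z_c×3280 term appears on both sides and cancels. Collect the known terms of each column as K = Σ(ρt)_known − 3280 × (depth of known layers): K_1 = 86924 − 3280×30.3 = −12460; K_2 = 72627.1 − 3280×(0.832 + 25.59) = −14037.06.
Balance: K_1 − x×(3280 − 1910) = K_2, so x = (K_1 − K_2)/(3280 − 1910) = 1577.06/1370 = 1.15 km.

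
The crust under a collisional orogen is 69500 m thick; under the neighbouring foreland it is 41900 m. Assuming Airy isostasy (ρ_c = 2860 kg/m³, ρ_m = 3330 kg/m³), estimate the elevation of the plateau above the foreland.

3900 m

Excess crust Δ = 69500 m − 41900 m = 27600 m, split between elevation h and root r with h + r = Δ.
Airy balance ρ_c h = (ρ_m − ρ_c) r gives r = h ρ_c/(ρ_m − ρ_c), so h (1 + ρ_c/(ρ_m − ρ_c)) = Δ, i.e. h = Δ (ρ_m − ρ_c)/ρ_m.
h = 27600 m × 470/3330 = 3900 m.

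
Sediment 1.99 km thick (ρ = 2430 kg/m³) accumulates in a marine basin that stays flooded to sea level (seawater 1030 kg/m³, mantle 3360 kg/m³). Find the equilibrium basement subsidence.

Submarine loading: the sediment displaces seawater, and the subsidence is in turn flooded, so s (ρ_m − ρ_w) = t (ρ_sed − ρ_w).
s = 1.99 km × (2430 − 1030) / (3360 − 1030) = 1.2 km.

1.2 km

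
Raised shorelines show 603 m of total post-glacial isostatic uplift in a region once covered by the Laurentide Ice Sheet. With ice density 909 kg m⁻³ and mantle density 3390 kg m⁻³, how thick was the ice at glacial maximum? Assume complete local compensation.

u = t ρ_ice/ρ_m → t = u ρ_m/ρ_ice = 603 m × 3390/909 = 2250 m.

2250 m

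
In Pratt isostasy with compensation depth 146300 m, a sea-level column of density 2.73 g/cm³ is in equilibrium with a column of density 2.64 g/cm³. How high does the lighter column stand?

ρ_ref D = ρ (D + h) → h = D (ρ_ref − ρ)/ρ.
h = 146300 m × (2.73 − 2.64)/2.64 = 4990 m.

4990 m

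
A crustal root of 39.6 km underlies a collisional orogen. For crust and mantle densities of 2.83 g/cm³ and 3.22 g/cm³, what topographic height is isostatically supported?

Isostatic balance requires: ρ_c h = (ρ_m − ρ_c) r.
h = r (ρ_m − ρ_c) / ρ_c = 39.6 km × (3.22 − 2.83) / 2.83 = 5.46 km.

5.46 km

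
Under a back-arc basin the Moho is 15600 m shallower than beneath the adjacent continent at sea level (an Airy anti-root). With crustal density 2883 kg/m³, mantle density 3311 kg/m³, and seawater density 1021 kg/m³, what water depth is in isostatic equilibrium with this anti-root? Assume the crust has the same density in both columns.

3590 m

Replacing a thickness d of crust by seawater at the top must be balanced by replacing crust with mantle at the base: d (ρ_c − ρ_w) = a (ρ_m − ρ_c).
d = a (ρ_m − ρ_c)/(ρ_c − ρ_w) = 15600 m × 428/1862 = 3590 m.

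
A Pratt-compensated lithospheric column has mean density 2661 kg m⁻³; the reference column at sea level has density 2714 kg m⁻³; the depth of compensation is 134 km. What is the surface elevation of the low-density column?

2.67 km

ρ_ref D = ρ (D + h) → h = D (ρ_ref − ρ)/ρ.
h = 134 km × (2714 − 2661)/2661 = 2.67 km.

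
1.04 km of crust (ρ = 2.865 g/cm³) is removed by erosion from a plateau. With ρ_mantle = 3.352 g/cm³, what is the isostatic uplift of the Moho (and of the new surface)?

0.889 km

Unloading: uplift u = e ρ_c/ρ_m = 1.04 km × 2.865/3.352 = 0.889 km.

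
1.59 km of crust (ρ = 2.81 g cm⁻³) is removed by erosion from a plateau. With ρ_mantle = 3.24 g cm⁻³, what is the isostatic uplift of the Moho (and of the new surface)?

Unloading: uplift u = e ρ_c/ρ_m = 1.59 km × 2.81/3.24 = 1.38 km.

1.38 km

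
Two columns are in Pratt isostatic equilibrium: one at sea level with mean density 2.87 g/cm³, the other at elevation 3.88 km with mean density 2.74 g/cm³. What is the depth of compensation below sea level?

ρ_ref D = ρ (D + h) → D (ρ_ref − ρ) = ρ h.
D = ρ h/(ρ_ref − ρ) = 2.74 × 3.88 km/(2.87 − 2.74) = 81.8 km.

81.8 km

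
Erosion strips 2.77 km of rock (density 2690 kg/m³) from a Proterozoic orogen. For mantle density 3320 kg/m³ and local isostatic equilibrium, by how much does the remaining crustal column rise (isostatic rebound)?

2.24 km

Unloading: uplift u = e ρ_c/ρ_m = 2.77 km × 2690/3320 = 2.24 km.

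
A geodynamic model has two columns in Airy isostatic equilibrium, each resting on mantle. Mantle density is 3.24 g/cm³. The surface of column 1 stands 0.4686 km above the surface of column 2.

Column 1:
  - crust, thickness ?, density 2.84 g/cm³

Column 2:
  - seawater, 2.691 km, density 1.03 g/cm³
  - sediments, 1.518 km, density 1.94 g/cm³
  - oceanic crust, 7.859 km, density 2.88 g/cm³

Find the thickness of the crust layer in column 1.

Take the compensation level at the base of the deeper column (depth z_c below the surface of column 1) and equate Σ ρ_i t_i down to z_c; mantle fills any gap and the z_c terms cancel.
Column 1: x×2.84 + (z_c − 0 − x)×3.24
Column 2: 0.4686×0 + 2.691×1.03 + 1.518×1.94 + 7.859×2.88 + (z_c − 0.4686 − 12.068)×3.24
The z_c×3.24 term appears on both sides and cancels. Collect the known terms of each column as K = Σ(ρt)_known − 3.24 × (depth of known layers): K_1 = 0 − 3.24×0 = 0; K_2 = 28.35057 − 3.24×(0.4686 + 12.068) = −12.268014.
Balance: K_1 − x×(3.24 − 2.84) = K_2, so x = (K_1 − K_2)/(3.24 − 2.84) = 12.268/0.4 = 30.7 km.

30.7 km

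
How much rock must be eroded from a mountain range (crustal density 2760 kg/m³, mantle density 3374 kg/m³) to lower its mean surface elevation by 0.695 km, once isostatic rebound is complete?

Net drop Δ = e − u = e − e ρ_c/ρ_m = e (ρ_m − ρ_c)/ρ_m.
e = Δ ρ_m/(ρ_m − ρ_c) = 0.695 km × 3374/614 = 3.82 km.

3.82 km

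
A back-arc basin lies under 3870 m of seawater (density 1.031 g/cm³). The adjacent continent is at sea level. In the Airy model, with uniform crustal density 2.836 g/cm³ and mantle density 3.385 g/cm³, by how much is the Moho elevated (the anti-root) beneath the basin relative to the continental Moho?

Isostatic balance requires: replacing crust with seawater at the top is compensated by replacing crust with mantle at the base: d (ρ_c − ρ_w) = a (ρ_m − ρ_c).
a = d (ρ_c − ρ_w)/(ρ_m − ρ_c) = 3870 m × 1.805/0.549 = 12700 m.

12700 m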